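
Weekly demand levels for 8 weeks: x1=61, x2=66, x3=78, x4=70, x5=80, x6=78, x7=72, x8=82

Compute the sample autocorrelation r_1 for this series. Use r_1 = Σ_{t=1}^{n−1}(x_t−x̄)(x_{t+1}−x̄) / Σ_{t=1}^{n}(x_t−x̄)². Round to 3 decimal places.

Mean x̄ = (61 + 66 + 78 + 70 + 80 + 78 + 72 + 82)/8 = 73.3750
Deviations from mean: -12.3750, -7.3750, 4.6250, -3.3750, 6.6250, 4.6250, -1.3750, 8.6250
Σ(x_t−x̄)(x_{t+1}−x̄) = (91.2656) + (-34.1094) + (-15.6094) + (-22.3594) + (30.6406) + (-6.3594) + (-11.8594) = 31.6094
Denominator Σ(x_t−x̄)² = 381.8750
r_1 = 31.6094 / 381.8750 = 0.083

0.083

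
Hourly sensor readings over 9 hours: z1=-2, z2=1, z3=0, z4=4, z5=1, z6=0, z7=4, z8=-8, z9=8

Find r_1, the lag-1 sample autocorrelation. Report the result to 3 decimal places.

Mean z̄ = (-2 + 1 + 0 + 4 + 1 + 0 + 4 − 8 + 8)/9 = 0.8889
Numerator Σ_{t=1}^{8}(z_t−z̄)(z_{t+1}−z̄) = -96.5679
Denominator Σ(z_t−z̄)² = 158.8889
r_1 = -96.5679 / 158.8889 = -0.608

-0.608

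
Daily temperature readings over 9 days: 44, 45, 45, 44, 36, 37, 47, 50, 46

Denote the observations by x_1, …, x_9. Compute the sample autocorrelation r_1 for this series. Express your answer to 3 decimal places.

Mean x̄ = (44 + 45 + 45 + 44 + 36 + 37 + 47 + 50 + 46)/9 = 43.7778
Numerator Σ_{t=1}^{8}(x_t−x̄)(x_{t+1}−x̄) = 65.0617
Denominator Σ(x_t−x̄)² = 163.5556
r_1 = 65.0617 / 163.5556 = 0.398

0.398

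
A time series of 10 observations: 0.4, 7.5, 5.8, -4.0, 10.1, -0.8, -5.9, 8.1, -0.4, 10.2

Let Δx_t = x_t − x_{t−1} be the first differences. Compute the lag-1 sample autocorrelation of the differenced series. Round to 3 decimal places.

-0.585

First differences Δx: 7.1, -1.7, -9.8, 14.1, -10.9, -5.1, 14.0, -8.5, 10.6
Mean of differences = 1.0889
Numerator Σ(Δx_t−Δx̄)(Δx_{t+1}−Δx̄) = -504.7735
Denominator Σ(Δx_t−Δx̄)² = 862.9089
r_1(Δx) = -504.7735 / 862.9089 = -0.585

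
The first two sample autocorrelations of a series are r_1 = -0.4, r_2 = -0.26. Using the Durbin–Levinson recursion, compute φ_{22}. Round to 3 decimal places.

φ_{22} = (r_2 − r_1²) / (1 − r_1²)
r_1² = (-0.4)² = 0.16
Numerator = -0.26 − 0.1600 = -0.4200; denominator = 1 − 0.1600 = 0.8400
φ_{22} = -0.4200 / 0.8400 = -0.500

-0.500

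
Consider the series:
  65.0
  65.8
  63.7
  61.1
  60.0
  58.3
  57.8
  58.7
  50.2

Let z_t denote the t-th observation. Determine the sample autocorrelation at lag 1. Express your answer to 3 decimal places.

0.411

Mean z̄ = (65.0 + 65.8 + 63.7 + 61.1 + 60.0 + 58.3 + 57.8 + 58.7 + 50.2)/9 = 60.0667
Numerator Σ_{t=1}^{8}(z_t−z̄)(z_{t+1}−z̄) = 73.5056
Denominator Σ(z_t−z̄)² = 178.9600
r_1 = 73.5056 / 178.9600 = 0.411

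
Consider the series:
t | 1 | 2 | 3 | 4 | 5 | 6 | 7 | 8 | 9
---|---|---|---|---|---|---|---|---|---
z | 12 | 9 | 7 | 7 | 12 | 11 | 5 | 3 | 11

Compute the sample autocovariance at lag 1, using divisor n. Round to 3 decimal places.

0.422

Mean z̄ = (12 + 9 + 7 + 7 + 12 + 11 + 5 + 3 + 11)/9 = 8.5556
Σ_{t=1}^{8}(z_t−z̄)(z_{t+1}−z̄) = 3.8025
γ_1 = 3.8025 / 9 = 0.422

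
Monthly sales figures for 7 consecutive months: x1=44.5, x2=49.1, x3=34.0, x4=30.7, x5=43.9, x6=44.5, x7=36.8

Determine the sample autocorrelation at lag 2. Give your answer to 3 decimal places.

Mean x̄ = (44.5 + 49.1 + 34.0 + 30.7 + 43.9 + 44.5 + 36.8)/7 = 40.5000
Numerator Σ_{t=1}^{5}(x_t−x̄)(x_{t+2}−x̄) = -184.1600
Denominator Σ(x_t−x̄)² = 269.5000
r_2 = -184.1600 / 269.5000 = -0.683

-0.683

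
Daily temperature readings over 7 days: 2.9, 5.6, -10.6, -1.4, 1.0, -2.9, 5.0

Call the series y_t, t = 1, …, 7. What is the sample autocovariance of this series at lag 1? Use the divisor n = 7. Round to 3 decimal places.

-6.794

Mean ȳ = (2.9 + 5.6 − 10.6 − 1.4 + 1.0 − 2.9 + 5.0)/7 = -0.0571
Deviations: 2.9571, 5.6571, -10.5429, -1.3429, 1.0571, -2.8429, 5.0571
Σ_{t=1}^{6}(y_t−ȳ)(y_{t+1}−ȳ) = -47.5576
γ_1 = -47.5576 / 7 = -6.794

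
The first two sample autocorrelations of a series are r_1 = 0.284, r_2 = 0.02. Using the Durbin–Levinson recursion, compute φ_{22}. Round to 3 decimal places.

-0.066

φ_{22} = (r_2 − r_1²) / (1 − r_1²)
r_1² = (0.284)² = 0.080656
Numerator = 0.02 − 0.0807 = -0.0607; denominator = 1 − 0.0807 = 0.9193
φ_{22} = -0.0607 / 0.9193 = -0.066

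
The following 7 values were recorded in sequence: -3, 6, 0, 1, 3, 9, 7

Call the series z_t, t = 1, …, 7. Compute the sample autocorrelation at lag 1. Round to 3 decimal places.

Mean z̄ = (-3 + 6 + 0 + 1 + 3 + 9 + 7)/7 = 3.2857
Deviations from mean: -6.2857, 2.7143, -3.2857, -2.2857, -0.2857, 5.7143, 3.7143
Numerator Σ_{t=1}^{6}(z_t−z̄)(z_{t+1}−z̄) = 1.7755
Denominator Σ(z_t−z̄)² = 109.4286
r_1 = 1.7755 / 109.4286 = 0.016

0.016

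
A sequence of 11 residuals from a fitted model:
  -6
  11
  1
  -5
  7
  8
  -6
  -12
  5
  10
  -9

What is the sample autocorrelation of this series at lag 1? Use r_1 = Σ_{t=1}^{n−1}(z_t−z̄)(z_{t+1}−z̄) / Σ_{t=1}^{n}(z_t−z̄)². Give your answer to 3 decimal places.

-0.179

Mean z̄ = (-6 + 11 + 1 − 5 + 7 + 8 − 6 − 12 + 5 + 10 − 9)/11 = 0.3636
Numerator Σ_{t=1}^{10}(z_t−z̄)(z_{t+1}−z̄) = -122.0413
Denominator Σ(z_t−z̄)² = 680.5455
r_1 = -122.0413 / 680.5455 = -0.179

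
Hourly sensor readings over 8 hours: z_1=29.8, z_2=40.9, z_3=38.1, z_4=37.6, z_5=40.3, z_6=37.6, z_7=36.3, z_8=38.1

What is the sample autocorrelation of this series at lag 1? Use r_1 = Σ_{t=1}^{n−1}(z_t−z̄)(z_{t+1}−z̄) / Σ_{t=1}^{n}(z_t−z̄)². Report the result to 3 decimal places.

Mean z̄ = (29.8 + 40.9 + 38.1 + 37.6 + 40.3 + 37.6 + 36.3 + 38.1)/8 = 37.3375
Deviations from mean: -7.5375, 3.5625, 0.7625, 0.2625, 2.9625, 0.2625, -1.0375, 0.7625
Numerator Σ_{t=1}^{7}(z_t−z̄)(z_{t+1}−z̄) = -23.4439
Denominator Σ(z_t−z̄)² = 80.6588
r_1 = -23.4439 / 80.6588 = -0.291

-0.291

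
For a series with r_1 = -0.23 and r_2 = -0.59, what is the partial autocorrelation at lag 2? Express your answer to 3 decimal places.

-0.679

φ_{22} = (r_2 − r_1²) / (1 − r_1²)
r_1² = (-0.23)² = 0.0529
Numerator = -0.59 − 0.0529 = -0.6429; denominator = 1 − 0.0529 = 0.9471
φ_{22} = -0.6429 / 0.9471 = -0.679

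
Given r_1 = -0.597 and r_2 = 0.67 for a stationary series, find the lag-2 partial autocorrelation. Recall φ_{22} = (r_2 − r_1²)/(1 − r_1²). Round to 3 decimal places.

0.487

φ_{22} = (r_2 − r_1²) / (1 − r_1²)
r_1² = (-0.597)² = 0.356409
Numerator = 0.67 − 0.3564 = 0.3136; denominator = 1 − 0.3564 = 0.6436
φ_{22} = 0.3136 / 0.6436 = 0.487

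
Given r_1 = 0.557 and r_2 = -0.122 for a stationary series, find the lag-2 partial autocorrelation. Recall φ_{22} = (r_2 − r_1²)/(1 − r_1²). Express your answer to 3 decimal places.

φ_{22} = (r_2 − r_1²) / (1 − r_1²)
r_1² = (0.557)² = 0.310249
Numerator = -0.122 − 0.3102 = -0.4322; denominator = 1 − 0.3102 = 0.6898
φ_{22} = -0.4322 / 0.6898 = -0.627

-0.627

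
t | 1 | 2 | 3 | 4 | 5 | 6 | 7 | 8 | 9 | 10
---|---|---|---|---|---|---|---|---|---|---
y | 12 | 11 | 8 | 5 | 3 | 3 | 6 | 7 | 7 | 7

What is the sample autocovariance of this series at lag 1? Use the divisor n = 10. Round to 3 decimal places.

Mean ȳ = (12 + 11 + 8 + 5 + 3 + 3 + 6 + 7 + 7 + 7)/10 = 6.9000
Σ_{t=1}^{9}(y_t−ȳ)(y_{t+1}−ȳ) = 49.3900
γ_1 = 49.3900 / 10 = 4.939

4.939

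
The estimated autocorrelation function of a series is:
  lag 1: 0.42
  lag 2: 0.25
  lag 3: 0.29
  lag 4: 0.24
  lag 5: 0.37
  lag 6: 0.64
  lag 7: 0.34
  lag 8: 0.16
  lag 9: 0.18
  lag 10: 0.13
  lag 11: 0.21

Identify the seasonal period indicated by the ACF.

6

The largest autocorrelation is r_6 = 0.64; the remaining lags stay at or below 0.42. The elevated value at lag 1 (0.42), dropping to 0.25 at lag 2, reflects decaying short-term dependence rather than seasonality.
The dominant spike at lag 6 indicates a seasonal period of 6.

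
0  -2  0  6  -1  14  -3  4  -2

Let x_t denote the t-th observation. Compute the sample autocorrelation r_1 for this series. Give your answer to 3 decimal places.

-0.493

Mean x̄ = (0 − 2 + 0 + 6 − 1 + 14 − 3 + 4 − 2)/9 = 1.7778
Numerator Σ_{t=1}^{8}(x_t−x̄)(x_{t+1}−x̄) = -117.1605
Denominator Σ(x_t−x̄)² = 237.5556
r_1 = -117.1605 / 237.5556 = -0.493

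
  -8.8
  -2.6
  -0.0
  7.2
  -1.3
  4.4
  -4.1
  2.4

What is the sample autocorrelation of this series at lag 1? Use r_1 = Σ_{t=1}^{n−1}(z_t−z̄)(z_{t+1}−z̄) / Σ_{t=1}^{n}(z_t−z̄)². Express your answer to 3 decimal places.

Mean z̄ = (-8.8 − 2.6 − 0.0 + 7.2 − 1.3 + 4.4 − 4.1 + 2.4)/8 = -0.3500
Deviations from mean: -8.4500, -2.2500, 0.3500, 7.5500, -0.9500, 4.7500, -3.7500, 2.7500
Numerator Σ_{t=1}^{7}(z_t−z̄)(z_{t+1}−z̄) = -18.9425
Denominator Σ(z_t−z̄)² = 178.6800
r_1 = -18.9425 / 178.6800 = -0.106

-0.106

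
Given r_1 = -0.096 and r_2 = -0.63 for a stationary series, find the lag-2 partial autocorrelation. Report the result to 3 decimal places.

-0.645

φ_{22} = (r_2 − r_1²) / (1 − r_1²)
r_1² = (-0.096)² = 0.009216
Numerator = -0.63 − 0.0092 = -0.6392; denominator = 1 − 0.0092 = 0.9908
φ_{22} = -0.6392 / 0.9908 = -0.645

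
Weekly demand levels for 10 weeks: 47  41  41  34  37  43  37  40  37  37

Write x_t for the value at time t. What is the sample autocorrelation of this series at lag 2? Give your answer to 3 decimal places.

Mean x̄ = (47 + 41 + 41 + 34 + 37 + 43 + 37 + 40 + 37 + 37)/10 = 39.4000
Numerator Σ_{t=1}^{8}(x_t−x̄)(x_{t+2}−x̄) = -7.5200
Denominator Σ(x_t−x̄)² = 128.4000
r_2 = -7.5200 / 128.4000 = -0.059

-0.059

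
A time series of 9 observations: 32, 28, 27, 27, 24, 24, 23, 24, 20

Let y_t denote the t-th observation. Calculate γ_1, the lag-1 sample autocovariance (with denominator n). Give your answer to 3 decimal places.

4.213

Mean ȳ = (32 + 28 + 27 + 27 + 24 + 24 + 23 + 24 + 20)/9 = 25.4444
Σ_{t=1}^{8}(y_t−ȳ)(y_{t+1}−ȳ) = 37.9136
γ_1 = 37.9136 / 9 = 4.213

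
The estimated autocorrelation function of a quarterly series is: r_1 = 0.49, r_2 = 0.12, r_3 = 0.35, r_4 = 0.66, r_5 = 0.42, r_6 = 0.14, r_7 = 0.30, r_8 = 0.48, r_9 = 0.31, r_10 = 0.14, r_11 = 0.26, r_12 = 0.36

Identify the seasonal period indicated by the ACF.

4

The largest autocorrelation is r_4 = 0.66; the remaining lags stay at or below 0.49. The elevated value at lag 1 (0.49), dropping to 0.12 at lag 2, reflects decaying short-term dependence rather than seasonality.
The dominant spike at lag 4 indicates a seasonal period of 4.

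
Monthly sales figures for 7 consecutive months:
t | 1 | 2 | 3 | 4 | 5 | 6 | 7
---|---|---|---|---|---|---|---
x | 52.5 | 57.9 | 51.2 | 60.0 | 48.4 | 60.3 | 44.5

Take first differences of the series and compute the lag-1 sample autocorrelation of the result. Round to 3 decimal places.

-0.783

First differences Δx: 5.4, -6.7, 8.8, -11.6, 11.9, -15.8
Mean of differences = -1.3333
Numerator Σ(Δx_t−Δx̄)(Δx_{t+1}−Δx̄) = -521.8578
Denominator Σ(Δx_t−Δx̄)² = 666.6333
r_1(Δx) = -521.8578 / 666.6333 = -0.783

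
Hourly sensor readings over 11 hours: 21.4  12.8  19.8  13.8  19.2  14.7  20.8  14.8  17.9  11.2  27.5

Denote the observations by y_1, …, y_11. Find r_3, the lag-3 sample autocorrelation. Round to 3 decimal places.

Mean ȳ = (21.4 + 12.8 + 19.8 + 13.8 + 19.2 + 14.7 + 20.8 + 14.8 + 17.9 + 11.2 + 27.5)/11 = 17.6273
Numerator Σ_{t=1}^{8}(y_t−ȳ)(y_{t+3}−ȳ) = -94.0840
Denominator Σ(y_t−ȳ)² = 224.8618
r_3 = -94.0840 / 224.8618 = -0.418

-0.418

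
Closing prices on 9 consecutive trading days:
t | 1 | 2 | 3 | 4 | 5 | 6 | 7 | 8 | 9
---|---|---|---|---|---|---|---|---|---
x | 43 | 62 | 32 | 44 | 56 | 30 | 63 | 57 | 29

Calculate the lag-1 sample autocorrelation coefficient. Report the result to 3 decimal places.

Mean x̄ = (43 + 62 + 32 + 44 + 56 + 30 + 63 + 57 + 29)/9 = 46.2222
Numerator Σ_{t=1}^{8}(x_t−x̄)(x_{t+1}−x̄) = -700.9383
Denominator Σ(x_t−x̄)² = 1519.5556
r_1 = -700.9383 / 1519.5556 = -0.461

-0.461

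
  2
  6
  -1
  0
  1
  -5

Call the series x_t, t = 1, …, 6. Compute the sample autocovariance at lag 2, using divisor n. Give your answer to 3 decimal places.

Mean x̄ = (2 + 6 − 1 + 0 + 1 − 5)/6 = 0.5000
Deviations: 1.5000, 5.5000, -1.5000, -0.5000, 0.5000, -5.5000
Σ_{t=1}^{4}(x_t−x̄)(x_{t+2}−x̄) = -3.0000
γ_2 = -3.0000 / 6 = -0.500

-0.500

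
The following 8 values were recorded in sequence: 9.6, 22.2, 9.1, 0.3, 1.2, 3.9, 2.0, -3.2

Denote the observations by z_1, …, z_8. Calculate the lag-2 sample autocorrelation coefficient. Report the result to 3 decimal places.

-0.111

Mean z̄ = (9.6 + 22.2 + 9.1 + 0.3 + 1.2 + 3.9 + 2.0 − 3.2)/8 = 5.6375
Deviations from mean: 3.9625, 16.5625, 3.4625, -5.3375, -4.4375, -1.7375, -3.6375, -8.8375
Σ(z_t−z̄)(z_{t+2}−z̄) = (13.7202) + (-88.4023) + (-15.3648) + (9.2739) + (16.1414) + (15.3552) = -49.2766
Denominator Σ(z_t−z̄)² = 444.5388
r_2 = -49.2766 / 444.5388 = -0.111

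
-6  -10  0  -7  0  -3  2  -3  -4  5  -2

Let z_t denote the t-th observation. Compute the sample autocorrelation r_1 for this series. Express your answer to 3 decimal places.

-0.152

Mean z̄ = (-6 − 10 + 0 − 7 + 0 − 3 + 2 − 3 − 4 + 5 − 2)/11 = -2.5455
Numerator Σ_{t=1}^{10}(z_t−z̄)(z_{t+1}−z̄) = -27.3884
Denominator Σ(z_t−z̄)² = 180.7273
r_1 = -27.3884 / 180.7273 = -0.152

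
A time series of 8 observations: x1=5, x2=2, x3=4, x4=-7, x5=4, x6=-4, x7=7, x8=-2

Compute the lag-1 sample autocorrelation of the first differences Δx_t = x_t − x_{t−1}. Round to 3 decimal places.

First differences Δx: -3, 2, -11, 11, -8, 11, -9
Mean of differences = -1.0000
Numerator Σ(Δx_t−Δx̄)(Δx_{t+1}−Δx̄) = -420.0000
Denominator Σ(Δx_t−Δx̄)² = 514.0000
r_1(Δx) = -420.0000 / 514.0000 = -0.817

-0.817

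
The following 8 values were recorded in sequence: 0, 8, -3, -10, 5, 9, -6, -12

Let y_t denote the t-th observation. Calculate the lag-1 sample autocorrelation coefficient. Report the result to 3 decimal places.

Mean ȳ = (0 + 8 − 3 − 10 + 5 + 9 − 6 − 12)/8 = -1.1250
Deviations from mean: 1.1250, 9.1250, -1.8750, -8.8750, 6.1250, 10.1250, -4.8750, -10.8750
Numerator Σ_{t=1}^{7}(y_t−ȳ)(y_{t+1}−ȳ) = 21.1094
Denominator Σ(y_t−ȳ)² = 448.8750
r_1 = 21.1094 / 448.8750 = 0.047

0.047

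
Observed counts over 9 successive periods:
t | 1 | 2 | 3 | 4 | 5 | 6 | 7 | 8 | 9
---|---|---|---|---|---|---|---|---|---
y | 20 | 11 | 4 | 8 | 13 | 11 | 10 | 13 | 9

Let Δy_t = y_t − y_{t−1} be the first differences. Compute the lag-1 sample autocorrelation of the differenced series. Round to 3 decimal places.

First differences Δy: -9, -7, 4, 5, -2, -1, 3, -4
Mean of differences = -1.3750
Numerator Σ(Δy_t−Δȳ)(Δy_{t+1}−Δȳ) = 32.8594
Denominator Σ(Δy_t−Δȳ)² = 185.8750
r_1(Δy) = 32.8594 / 185.8750 = 0.177

0.177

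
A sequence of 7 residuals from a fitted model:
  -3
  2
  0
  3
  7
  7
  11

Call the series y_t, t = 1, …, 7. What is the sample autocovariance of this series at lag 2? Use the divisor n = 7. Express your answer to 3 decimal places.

Mean ȳ = (-3 + 2 + 0 + 3 + 7 + 7 + 11)/7 = 3.8571
Σ_{t=1}^{5}(y_t−ȳ)(y_{t+2}−ȳ) = 35.6735
γ_2 = 35.6735 / 7 = 5.096

5.096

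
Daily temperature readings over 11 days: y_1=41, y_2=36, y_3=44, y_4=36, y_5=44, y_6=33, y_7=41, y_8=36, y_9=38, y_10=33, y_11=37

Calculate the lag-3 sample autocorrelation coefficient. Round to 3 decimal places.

Mean ȳ = (41 + 36 + 44 + 36 + 44 + 33 + 41 + 36 + 38 + 33 + 37)/11 = 38.0909
Numerator Σ_{t=1}^{8}(y_t−ȳ)(y_{t+3}−ȳ) = -79.0248
Denominator Σ(y_t−ȳ)² = 152.9091
r_3 = -79.0248 / 152.9091 = -0.517

-0.517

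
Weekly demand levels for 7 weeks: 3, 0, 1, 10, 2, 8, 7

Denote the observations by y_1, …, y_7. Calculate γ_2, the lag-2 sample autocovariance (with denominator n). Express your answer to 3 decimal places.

Mean ȳ = (3 + 0 + 1 + 10 + 2 + 8 + 7)/7 = 4.4286
Σ_{t=1}^{5}(y_t−ȳ)(y_{t+2}−ȳ) = 2.2041
γ_2 = 2.2041 / 7 = 0.315

0.315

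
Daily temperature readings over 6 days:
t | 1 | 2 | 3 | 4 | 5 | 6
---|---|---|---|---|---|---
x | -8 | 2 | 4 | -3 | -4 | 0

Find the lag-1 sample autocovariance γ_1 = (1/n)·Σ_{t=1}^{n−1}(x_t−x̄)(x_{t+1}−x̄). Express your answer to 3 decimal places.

Mean x̄ = (-8 + 2 + 4 − 3 − 4 + 0)/6 = -1.5000
Σ_{t=1}^{5}(x_t−x̄)(x_{t+1}−x̄) = -11.7500
γ_1 = -11.7500 / 6 = -1.958

-1.958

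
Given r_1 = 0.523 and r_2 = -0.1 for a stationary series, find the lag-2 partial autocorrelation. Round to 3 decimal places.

-0.514

φ_{22} = (r_2 − r_1²) / (1 − r_1²)
r_1² = (0.523)² = 0.273529
Numerator = -0.1 − 0.2735 = -0.3735; denominator = 1 − 0.2735 = 0.7265
φ_{22} = -0.3735 / 0.7265 = -0.514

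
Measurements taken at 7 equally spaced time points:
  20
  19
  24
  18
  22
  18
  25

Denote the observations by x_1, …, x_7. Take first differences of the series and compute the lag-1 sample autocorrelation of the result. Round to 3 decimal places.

-0.741

First differences Δx: -1, 5, -6, 4, -4, 7
Mean of differences = 0.8333
Numerator Σ(Δx_t−Δx̄)(Δx_{t+1}−Δx̄) = -102.8611
Denominator Σ(Δx_t−Δx̄)² = 138.8333
r_1(Δx) = -102.8611 / 138.8333 = -0.741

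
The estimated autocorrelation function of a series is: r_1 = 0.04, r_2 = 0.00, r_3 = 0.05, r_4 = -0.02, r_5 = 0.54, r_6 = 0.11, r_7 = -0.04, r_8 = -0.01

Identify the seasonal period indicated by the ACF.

5

The largest autocorrelation is r_5 = 0.54; the remaining lags stay at or below 0.11.
The dominant spike at lag 5 indicates a seasonal period of 5.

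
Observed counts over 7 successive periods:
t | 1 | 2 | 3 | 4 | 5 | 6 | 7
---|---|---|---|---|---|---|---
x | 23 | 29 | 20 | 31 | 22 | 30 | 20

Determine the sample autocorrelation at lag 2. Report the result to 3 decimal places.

0.671

Mean x̄ = (23 + 29 + 20 + 31 + 22 + 30 + 20)/7 = 25.0000
Deviations from mean: -2.0000, 4.0000, -5.0000, 6.0000, -3.0000, 5.0000, -5.0000
Σ(x_t−x̄)(x_{t+2}−x̄) = (10.0000) + (24.0000) + (15.0000) + (30.0000) + (15.0000) = 94.0000
Denominator Σ(x_t−x̄)² = 140.0000
r_2 = 94.0000 / 140.0000 = 0.671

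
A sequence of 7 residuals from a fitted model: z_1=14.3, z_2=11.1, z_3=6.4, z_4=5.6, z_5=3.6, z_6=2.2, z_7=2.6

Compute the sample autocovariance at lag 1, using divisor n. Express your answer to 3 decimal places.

Mean z̄ = (14.3 + 11.1 + 6.4 + 5.6 + 3.6 + 2.2 + 2.6)/7 = 6.5429
Σ_{t=1}^{6}(z_t−z̄)(z_{t+1}−z̄) = 67.5124
γ_1 = 67.5124 / 7 = 9.645

9.645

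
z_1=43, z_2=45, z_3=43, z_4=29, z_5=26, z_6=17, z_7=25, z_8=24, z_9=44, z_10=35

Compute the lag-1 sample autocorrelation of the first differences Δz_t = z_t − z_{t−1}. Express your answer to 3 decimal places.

-0.227

First differences Δz: 2, -2, -14, -3, -9, 8, -1, 20, -9
Mean of differences = -0.8889
Numerator Σ(Δz_t−Δz̄)(Δz_{t+1}−Δz̄) = -188.6790
Denominator Σ(Δz_t−Δz̄)² = 832.8889
r_1(Δz) = -188.6790 / 832.8889 = -0.227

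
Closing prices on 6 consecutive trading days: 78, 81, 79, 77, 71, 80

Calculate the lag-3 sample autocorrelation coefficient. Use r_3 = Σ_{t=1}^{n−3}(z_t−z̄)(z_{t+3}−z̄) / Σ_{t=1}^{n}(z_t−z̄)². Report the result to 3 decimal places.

Mean z̄ = (78 + 81 + 79 + 77 + 71 + 80)/6 = 77.6667
Deviations from mean: 0.3333, 3.3333, 1.3333, -0.6667, -6.6667, 2.3333
Σ(z_t−z̄)(z_{t+3}−z̄) = (-0.2222) + (-22.2222) + (3.1111) = -19.3333
Denominator Σ(z_t−z̄)² = 63.3333
r_3 = -19.3333 / 63.3333 = -0.305

-0.305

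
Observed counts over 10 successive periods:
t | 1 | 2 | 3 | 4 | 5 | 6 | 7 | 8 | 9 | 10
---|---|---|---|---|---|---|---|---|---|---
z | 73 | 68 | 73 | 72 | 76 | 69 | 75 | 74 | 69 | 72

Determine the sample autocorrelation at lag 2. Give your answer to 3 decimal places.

0.020

Mean z̄ = (73 + 68 + 73 + 72 + 76 + 69 + 75 + 74 + 69 + 72)/10 = 72.1000
Numerator Σ_{t=1}^{8}(z_t−z̄)(z_{t+2}−z̄) = 1.2800
Denominator Σ(z_t−z̄)² = 64.9000
r_2 = 1.2800 / 64.9000 = 0.020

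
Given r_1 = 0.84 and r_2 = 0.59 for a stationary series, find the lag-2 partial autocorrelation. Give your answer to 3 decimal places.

φ_{22} = (r_2 − r_1²) / (1 − r_1²)
r_1² = (0.84)² = 0.7056
Numerator = 0.59 − 0.7056 = -0.1156; denominator = 1 − 0.7056 = 0.2944
φ_{22} = -0.1156 / 0.2944 = -0.393

-0.393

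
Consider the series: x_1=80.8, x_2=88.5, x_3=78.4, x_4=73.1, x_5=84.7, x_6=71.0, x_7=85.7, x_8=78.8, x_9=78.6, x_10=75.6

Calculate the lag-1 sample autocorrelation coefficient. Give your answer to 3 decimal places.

Mean x̄ = (80.8 + 88.5 + 78.4 + 73.1 + 84.7 + 71.0 + 85.7 + 78.8 + 78.6 + 75.6)/10 = 79.5200
Numerator Σ_{t=1}^{9}(x_t−x̄)(x_{t+1}−x̄) = -121.5964
Denominator Σ(x_t−x̄)² = 279.0960
r_1 = -121.5964 / 279.0960 = -0.436

-0.436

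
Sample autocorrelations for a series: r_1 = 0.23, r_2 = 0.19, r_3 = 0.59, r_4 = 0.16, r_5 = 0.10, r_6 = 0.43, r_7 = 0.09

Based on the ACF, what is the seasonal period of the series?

3

The largest autocorrelation is r_3 = 0.59, with a weaker echo at lag 6 (0.43); the remaining lags stay at or below 0.23. The elevated value at lag 1 (0.23), dropping to 0.19 at lag 2, reflects decaying short-term dependence rather than seasonality.
The dominant spike at lag 3 indicates a seasonal period of 3.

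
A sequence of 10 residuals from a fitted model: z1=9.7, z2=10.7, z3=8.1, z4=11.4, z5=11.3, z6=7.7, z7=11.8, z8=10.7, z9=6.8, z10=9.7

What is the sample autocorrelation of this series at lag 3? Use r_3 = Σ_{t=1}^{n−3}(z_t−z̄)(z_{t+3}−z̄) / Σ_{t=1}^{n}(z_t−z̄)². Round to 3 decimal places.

Mean z̄ = (9.7 + 10.7 + 8.1 + 11.4 + 11.3 + 7.7 + 11.8 + 10.7 + 6.8 + 9.7)/10 = 9.7900
Σ(z_t−z̄)(z_{t+3}−z̄) = (-0.1449) + (1.3741) + (3.5321) + (3.2361) + (1.3741) + (6.2491) + (-0.1809) = 15.4397
Denominator Σ(z_t−z̄)² = 26.7490
r_3 = 15.4397 / 26.7490 = 0.577

0.577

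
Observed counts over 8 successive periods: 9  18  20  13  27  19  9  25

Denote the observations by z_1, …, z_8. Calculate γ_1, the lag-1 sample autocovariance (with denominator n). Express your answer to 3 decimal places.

Mean z̄ = (9 + 18 + 20 + 13 + 27 + 19 + 9 + 25)/8 = 17.5000
Σ_{t=1}^{7}(z_t−z̄)(z_{t+1}−z̄) = -119.2500
γ_1 = -119.2500 / 8 = -14.906

-14.906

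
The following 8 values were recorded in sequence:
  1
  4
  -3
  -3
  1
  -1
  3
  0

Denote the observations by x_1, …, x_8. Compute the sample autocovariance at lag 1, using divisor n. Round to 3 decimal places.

Mean x̄ = (1 + 4 − 3 − 3 + 1 − 1 + 3 + 0)/8 = 0.2500
Deviations: 0.7500, 3.7500, -3.2500, -3.2500, 0.7500, -1.2500, 2.7500, -0.2500
Σ_{t=1}^{7}(x_t−x̄)(x_{t+1}−x̄) = -6.3125
γ_1 = -6.3125 / 8 = -0.789

-0.789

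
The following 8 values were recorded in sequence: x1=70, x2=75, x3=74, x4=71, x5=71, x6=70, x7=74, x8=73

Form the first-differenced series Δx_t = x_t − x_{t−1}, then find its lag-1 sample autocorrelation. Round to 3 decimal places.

-0.189

First differences Δx: 5, -1, -3, 0, -1, 4, -1
Mean of differences = 0.4286
Numerator Σ(Δx_t−Δx̄)(Δx_{t+1}−Δx̄) = -9.7551
Denominator Σ(Δx_t−Δx̄)² = 51.7143
r_1(Δx) = -9.7551 / 51.7143 = -0.189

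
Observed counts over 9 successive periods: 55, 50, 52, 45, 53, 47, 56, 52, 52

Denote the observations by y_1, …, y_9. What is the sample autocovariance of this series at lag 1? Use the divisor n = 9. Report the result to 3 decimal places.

-4.938

Mean ȳ = (55 + 50 + 52 + 45 + 53 + 47 + 56 + 52 + 52)/9 = 51.3333
Σ_{t=1}^{8}(y_t−ȳ)(y_{t+1}−ȳ) = -44.4444
γ_1 = -44.4444 / 9 = -4.938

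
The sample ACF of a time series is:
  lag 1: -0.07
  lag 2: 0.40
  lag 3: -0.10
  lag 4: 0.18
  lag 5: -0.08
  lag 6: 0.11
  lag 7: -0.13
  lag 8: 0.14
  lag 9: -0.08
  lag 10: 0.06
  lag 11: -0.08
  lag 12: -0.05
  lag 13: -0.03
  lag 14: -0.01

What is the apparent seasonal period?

The largest autocorrelation is r_2 = 0.40, with a weaker echo at lag 4 (0.18); the remaining lags stay at or below 0.14.
The dominant spike at lag 2 indicates a seasonal period of 2.

2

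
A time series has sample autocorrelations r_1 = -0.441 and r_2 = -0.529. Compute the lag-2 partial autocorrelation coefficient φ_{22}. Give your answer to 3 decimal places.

φ_{22} = (r_2 − r_1²) / (1 − r_1²)
r_1² = (-0.441)² = 0.194481
Numerator = -0.529 − 0.1945 = -0.7235; denominator = 1 − 0.1945 = 0.8055
φ_{22} = -0.7235 / 0.8055 = -0.898

-0.898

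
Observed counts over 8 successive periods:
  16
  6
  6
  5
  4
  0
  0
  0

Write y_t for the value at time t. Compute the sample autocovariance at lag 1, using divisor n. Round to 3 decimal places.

7.936

Mean ȳ = (16 + 6 + 6 + 5 + 4 + 0 + 0 + 0)/8 = 4.6250
Σ_{t=1}^{7}(y_t−ȳ)(y_{t+1}−ȳ) = 63.4844
γ_1 = 63.4844 / 8 = 7.936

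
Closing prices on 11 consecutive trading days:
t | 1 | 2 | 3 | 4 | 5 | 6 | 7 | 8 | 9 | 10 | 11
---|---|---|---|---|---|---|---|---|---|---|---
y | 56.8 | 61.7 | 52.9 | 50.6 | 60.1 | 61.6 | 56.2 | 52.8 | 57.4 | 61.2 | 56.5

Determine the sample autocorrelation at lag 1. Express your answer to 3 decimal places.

-0.014

Mean ȳ = (56.8 + 61.7 + 52.9 + 50.6 + 60.1 + 61.6 + 56.2 + 52.8 + 57.4 + 61.2 + 56.5)/11 = 57.0727
Numerator Σ_{t=1}^{10}(y_t−ȳ)(y_{t+1}−ȳ) = -2.0844
Denominator Σ(y_t−ȳ)² = 146.9418
r_1 = -2.0844 / 146.9418 = -0.014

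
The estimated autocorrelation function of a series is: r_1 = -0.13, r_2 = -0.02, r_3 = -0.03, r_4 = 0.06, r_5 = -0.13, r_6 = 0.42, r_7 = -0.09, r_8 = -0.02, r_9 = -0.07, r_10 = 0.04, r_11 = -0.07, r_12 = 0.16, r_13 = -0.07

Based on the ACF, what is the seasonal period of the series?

6

The largest autocorrelation is r_6 = 0.42, with a weaker echo at lag 12 (0.16); the remaining lags stay at or below 0.06.
The dominant spike at lag 6 indicates a seasonal period of 6.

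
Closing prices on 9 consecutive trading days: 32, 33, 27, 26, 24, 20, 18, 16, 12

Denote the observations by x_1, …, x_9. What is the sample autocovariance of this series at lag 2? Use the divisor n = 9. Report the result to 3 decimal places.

Mean x̄ = (32 + 33 + 27 + 26 + 24 + 20 + 18 + 16 + 12)/9 = 23.1111
Σ_{t=1}^{7}(x_t−x̄)(x_{t+2}−x̄) = 131.9753
γ_2 = 131.9753 / 9 = 14.664

14.664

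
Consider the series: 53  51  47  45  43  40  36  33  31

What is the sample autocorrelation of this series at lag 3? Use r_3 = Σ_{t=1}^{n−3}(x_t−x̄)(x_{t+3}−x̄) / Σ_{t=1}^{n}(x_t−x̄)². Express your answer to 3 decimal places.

Mean x̄ = (53 + 51 + 47 + 45 + 43 + 40 + 36 + 33 + 31)/9 = 42.1111
Numerator Σ_{t=1}^{6}(x_t−x̄)(x_{t+3}−x̄) = 26.7407
Denominator Σ(x_t−x̄)² = 478.8889
r_3 = 26.7407 / 478.8889 = 0.056

0.056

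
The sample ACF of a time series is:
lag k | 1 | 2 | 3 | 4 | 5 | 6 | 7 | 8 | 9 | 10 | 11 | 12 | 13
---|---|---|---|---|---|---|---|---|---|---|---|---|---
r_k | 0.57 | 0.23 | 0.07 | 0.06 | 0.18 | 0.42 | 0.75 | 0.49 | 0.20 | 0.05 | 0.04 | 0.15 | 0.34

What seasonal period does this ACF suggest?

7

The largest autocorrelation is r_7 = 0.75; the remaining lags stay at or below 0.57. The elevated value at lag 1 (0.57), dropping to 0.23 at lag 2, reflects decaying short-term dependence rather than seasonality.
The dominant spike at lag 7 indicates a seasonal period of 7.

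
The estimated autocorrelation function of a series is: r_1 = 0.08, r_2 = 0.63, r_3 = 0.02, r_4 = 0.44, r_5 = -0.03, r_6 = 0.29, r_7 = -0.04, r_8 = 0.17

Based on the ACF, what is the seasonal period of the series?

2

The largest autocorrelation is r_2 = 0.63, with weaker echoes at lags 4 (0.44), 6 (0.29) and 8 (0.17); the remaining lags stay at or below 0.08.
The dominant spike at lag 2 indicates a seasonal period of 2.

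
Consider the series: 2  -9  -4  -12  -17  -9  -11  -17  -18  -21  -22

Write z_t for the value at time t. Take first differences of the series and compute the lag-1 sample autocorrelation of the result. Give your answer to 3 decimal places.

-0.416

First differences Δz: -11, 5, -8, -5, 8, -2, -6, -1, -3, -1
Mean of differences = -2.4000
Numerator Σ(Δz_t−Δz̄)(Δz_{t+1}−Δz̄) = -121.5600
Denominator Σ(Δz_t−Δz̄)² = 292.4000
r_1(Δz) = -121.5600 / 292.4000 = -0.416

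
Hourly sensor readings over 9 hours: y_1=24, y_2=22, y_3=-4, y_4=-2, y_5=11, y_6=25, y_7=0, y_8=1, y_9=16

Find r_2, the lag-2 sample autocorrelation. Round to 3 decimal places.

-0.653

Mean ȳ = (24 + 22 − 4 − 2 + 11 + 25 + 0 + 1 + 16)/9 = 10.3333
Σ(y_t−ȳ)(y_{t+2}−ȳ) = (-195.8889) + (-143.8889) + (-9.5556) + (-180.8889) + (-6.8889) + (-136.8889) + (-58.5556) = -732.5556
Denominator Σ(y_t−ȳ)² = 1122.0000
r_2 = -732.5556 / 1122.0000 = -0.653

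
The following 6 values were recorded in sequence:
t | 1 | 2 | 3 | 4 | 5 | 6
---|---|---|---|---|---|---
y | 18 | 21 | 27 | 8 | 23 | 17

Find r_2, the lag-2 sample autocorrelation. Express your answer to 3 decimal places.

Mean ȳ = (18 + 21 + 27 + 8 + 23 + 17)/6 = 19.0000
Deviations from mean: -1.0000, 2.0000, 8.0000, -11.0000, 4.0000, -2.0000
Σ(y_t−ȳ)(y_{t+2}−ȳ) = (-8.0000) + (-22.0000) + (32.0000) + (22.0000) = 24.0000
Denominator Σ(y_t−ȳ)² = 210.0000
r_2 = 24.0000 / 210.0000 = 0.114

0.114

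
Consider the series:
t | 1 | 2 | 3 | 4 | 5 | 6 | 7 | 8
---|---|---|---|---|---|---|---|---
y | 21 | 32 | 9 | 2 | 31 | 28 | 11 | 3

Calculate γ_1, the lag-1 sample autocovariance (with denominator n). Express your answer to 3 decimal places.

2.576

Mean ȳ = (21 + 32 + 9 + 2 + 31 + 28 + 11 + 3)/8 = 17.1250
Σ_{t=1}^{7}(y_t−ȳ)(y_{t+1}−ȳ) = 20.6094
γ_1 = 20.6094 / 8 = 2.576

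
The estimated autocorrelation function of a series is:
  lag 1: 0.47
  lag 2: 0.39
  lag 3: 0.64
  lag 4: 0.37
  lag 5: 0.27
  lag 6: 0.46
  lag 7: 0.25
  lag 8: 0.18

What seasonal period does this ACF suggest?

The largest autocorrelation is r_3 = 0.64; the remaining lags stay at or below 0.47. The elevated value at lag 1 (0.47), dropping to 0.39 at lag 2, reflects decaying short-term dependence rather than seasonality.
The dominant spike at lag 3 indicates a seasonal period of 3.

3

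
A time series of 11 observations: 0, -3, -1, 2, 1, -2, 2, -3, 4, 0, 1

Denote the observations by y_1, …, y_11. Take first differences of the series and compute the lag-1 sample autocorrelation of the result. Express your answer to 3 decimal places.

First differences Δy: -3, 2, 3, -1, -3, 4, -5, 7, -4, 1
Mean of differences = 0.1000
Numerator Σ(Δy_t−Δȳ)(Δy_{t+1}−Δȳ) = -99.3100
Denominator Σ(Δy_t−Δȳ)² = 138.9000
r_1(Δy) = -99.3100 / 138.9000 = -0.715

-0.715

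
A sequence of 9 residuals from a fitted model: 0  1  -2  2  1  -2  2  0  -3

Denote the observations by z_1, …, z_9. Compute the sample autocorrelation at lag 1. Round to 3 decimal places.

Mean z̄ = (0 + 1 − 2 + 2 + 1 − 2 + 2 + 0 − 3)/9 = -0.1111
Numerator Σ_{t=1}^{8}(z_t−z̄)(z_{t+1}−z̄) = -9.7901
Denominator Σ(z_t−z̄)² = 26.8889
r_1 = -9.7901 / 26.8889 = -0.364

-0.364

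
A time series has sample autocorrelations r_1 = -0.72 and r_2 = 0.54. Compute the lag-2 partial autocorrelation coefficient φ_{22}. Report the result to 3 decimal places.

φ_{22} = (r_2 − r_1²) / (1 − r_1²)
r_1² = (-0.72)² = 0.5184
Numerator = 0.54 − 0.5184 = 0.0216; denominator = 1 − 0.5184 = 0.4816
φ_{22} = 0.0216 / 0.4816 = 0.045

0.045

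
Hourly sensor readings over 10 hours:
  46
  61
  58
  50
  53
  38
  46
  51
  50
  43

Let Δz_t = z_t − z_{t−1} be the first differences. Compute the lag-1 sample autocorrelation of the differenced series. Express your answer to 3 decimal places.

-0.256

First differences Δz: 15, -3, -8, 3, -15, 8, 5, -1, -7
Mean of differences = -0.3333
Numerator Σ(Δz_t−Δz̄)(Δz_{t+1}−Δz̄) = -171.7778
Denominator Σ(Δz_t−Δz̄)² = 670.0000
r_1(Δz) = -171.7778 / 670.0000 = -0.256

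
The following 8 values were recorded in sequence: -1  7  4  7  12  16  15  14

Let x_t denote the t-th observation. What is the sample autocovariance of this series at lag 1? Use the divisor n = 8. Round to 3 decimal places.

15.648

Mean x̄ = (-1 + 7 + 4 + 7 + 12 + 16 + 15 + 14)/8 = 9.2500
Σ_{t=1}^{7}(x_t−x̄)(x_{t+1}−x̄) = 125.1875
γ_1 = 125.1875 / 8 = 15.648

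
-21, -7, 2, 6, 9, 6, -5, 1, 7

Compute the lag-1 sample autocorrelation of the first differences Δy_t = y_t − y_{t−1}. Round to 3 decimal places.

First differences Δy: 14, 9, 4, 3, -3, -11, 6, 6
Mean of differences = 3.5000
Numerator Σ(Δy_t−Δȳ)(Δy_{t+1}−Δȳ) = 127.7500
Denominator Σ(Δy_t−Δȳ)² = 406.0000
r_1(Δy) = 127.7500 / 406.0000 = 0.315

0.315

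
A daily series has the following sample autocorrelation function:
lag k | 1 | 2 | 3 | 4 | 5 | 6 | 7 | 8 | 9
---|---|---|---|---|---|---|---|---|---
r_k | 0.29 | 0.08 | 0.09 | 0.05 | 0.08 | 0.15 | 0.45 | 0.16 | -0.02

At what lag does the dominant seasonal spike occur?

The largest autocorrelation is r_7 = 0.45; the remaining lags stay at or below 0.29. The elevated value at lag 1 (0.29), dropping to 0.08 at lag 2, reflects decaying short-term dependence rather than seasonality.
The dominant spike at lag 7 indicates a seasonal period of 7.

7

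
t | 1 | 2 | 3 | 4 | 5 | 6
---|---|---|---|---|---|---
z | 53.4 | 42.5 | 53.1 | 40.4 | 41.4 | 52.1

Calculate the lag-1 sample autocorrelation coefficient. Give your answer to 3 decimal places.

Mean z̄ = (53.4 + 42.5 + 53.1 + 40.4 + 41.4 + 52.1)/6 = 47.1500
Deviations from mean: 6.2500, -4.6500, 5.9500, -6.7500, -5.7500, 4.9500
Σ(z_t−z̄)(z_{t+1}−z̄) = (-29.0625) + (-27.6675) + (-40.1625) + (38.8125) + (-28.4625) = -86.5425
Denominator Σ(z_t−z̄)² = 199.2150
r_1 = -86.5425 / 199.2150 = -0.434

-0.434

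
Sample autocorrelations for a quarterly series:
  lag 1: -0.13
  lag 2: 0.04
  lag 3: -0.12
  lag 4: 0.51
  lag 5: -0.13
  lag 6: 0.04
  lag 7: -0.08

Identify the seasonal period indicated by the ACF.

4

The largest autocorrelation is r_4 = 0.51; the remaining lags stay at or below 0.04.
The dominant spike at lag 4 indicates a seasonal period of 4.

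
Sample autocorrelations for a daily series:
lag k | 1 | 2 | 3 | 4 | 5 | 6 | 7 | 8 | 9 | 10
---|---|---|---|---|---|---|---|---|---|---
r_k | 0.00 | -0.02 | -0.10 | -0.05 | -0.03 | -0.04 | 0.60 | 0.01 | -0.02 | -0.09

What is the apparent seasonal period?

7

The largest autocorrelation is r_7 = 0.60; the remaining lags stay at or below 0.01.
The dominant spike at lag 7 indicates a seasonal period of 7.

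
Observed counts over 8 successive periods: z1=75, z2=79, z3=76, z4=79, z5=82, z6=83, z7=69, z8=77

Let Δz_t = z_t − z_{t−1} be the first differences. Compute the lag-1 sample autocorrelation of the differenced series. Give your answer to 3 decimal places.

First differences Δz: 4, -3, 3, 3, 1, -14, 8
Mean of differences = 0.2857
Numerator Σ(Δz_t−Δz̄)(Δz_{t+1}−Δz̄) = -132.2245
Denominator Σ(Δz_t−Δz̄)² = 303.4286
r_1(Δz) = -132.2245 / 303.4286 = -0.436

-0.436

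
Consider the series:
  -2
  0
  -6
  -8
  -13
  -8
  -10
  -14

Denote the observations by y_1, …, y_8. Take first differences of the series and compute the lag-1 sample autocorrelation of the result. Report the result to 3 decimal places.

-0.397

First differences Δy: 2, -6, -2, -5, 5, -2, -4
Mean of differences = -1.7143
Numerator Σ(Δy_t−Δȳ)(Δy_{t+1}−Δȳ) = -37.0816
Denominator Σ(Δy_t−Δȳ)² = 93.4286
r_1(Δy) = -37.0816 / 93.4286 = -0.397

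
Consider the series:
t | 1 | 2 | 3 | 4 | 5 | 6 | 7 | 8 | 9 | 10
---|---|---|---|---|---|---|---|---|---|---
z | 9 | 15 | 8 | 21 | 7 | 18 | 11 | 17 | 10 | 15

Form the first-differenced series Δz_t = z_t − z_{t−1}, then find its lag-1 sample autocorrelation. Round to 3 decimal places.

-0.912

First differences Δz: 6, -7, 13, -14, 11, -7, 6, -7, 5
Mean of differences = 0.6667
Numerator Σ(Δz_t−Δz̄)(Δz_{t+1}−Δz̄) = -662.1111
Denominator Σ(Δz_t−Δz̄)² = 726.0000
r_1(Δz) = -662.1111 / 726.0000 = -0.912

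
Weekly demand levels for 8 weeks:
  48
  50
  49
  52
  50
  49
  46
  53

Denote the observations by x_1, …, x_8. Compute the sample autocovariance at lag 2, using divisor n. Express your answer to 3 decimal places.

-0.410

Mean x̄ = (48 + 50 + 49 + 52 + 50 + 49 + 46 + 53)/8 = 49.6250
Σ_{t=1}^{6}(x_t−x̄)(x_{t+2}−x̄) = -3.2813
γ_2 = -3.2813 / 8 = -0.410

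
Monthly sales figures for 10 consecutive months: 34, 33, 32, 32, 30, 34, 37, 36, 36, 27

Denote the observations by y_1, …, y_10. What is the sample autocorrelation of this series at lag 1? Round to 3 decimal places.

0.089

Mean ȳ = (34 + 33 + 32 + 32 + 30 + 34 + 37 + 36 + 36 + 27)/10 = 33.1000
Numerator Σ_{t=1}^{9}(y_t−ȳ)(y_{t+1}−ȳ) = 7.3900
Denominator Σ(y_t−ȳ)² = 82.9000
r_1 = 7.3900 / 82.9000 = 0.089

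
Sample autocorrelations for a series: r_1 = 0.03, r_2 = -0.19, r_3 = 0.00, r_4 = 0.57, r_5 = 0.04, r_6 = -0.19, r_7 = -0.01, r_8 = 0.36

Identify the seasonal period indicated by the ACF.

4

The largest autocorrelation is r_4 = 0.57, with a weaker echo at lag 8 (0.36); the remaining lags stay at or below 0.04.
The dominant spike at lag 4 indicates a seasonal period of 4.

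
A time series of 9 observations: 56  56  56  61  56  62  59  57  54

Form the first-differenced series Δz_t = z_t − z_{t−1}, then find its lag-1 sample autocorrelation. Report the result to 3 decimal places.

First differences Δz: 0, 0, 5, -5, 6, -3, -2, -3
Mean of differences = -0.2500
Numerator Σ(Δz_t−Δz̄)(Δz_{t+1}−Δz̄) = -60.8125
Denominator Σ(Δz_t−Δz̄)² = 107.5000
r_1(Δz) = -60.8125 / 107.5000 = -0.566

-0.566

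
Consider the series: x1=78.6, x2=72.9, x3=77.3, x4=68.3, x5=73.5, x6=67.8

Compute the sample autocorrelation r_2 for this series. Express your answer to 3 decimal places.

Mean x̄ = (78.6 + 72.9 + 77.3 + 68.3 + 73.5 + 67.8)/6 = 73.0667
Deviations from mean: 5.5333, -0.1667, 4.2333, -4.7667, 0.4333, -5.2667
Σ(x_t−x̄)(x_{t+2}−x̄) = (23.4244) + (0.7944) + (1.8344) + (25.1044) = 51.1578
Denominator Σ(x_t−x̄)² = 99.2133
r_2 = 51.1578 / 99.2133 = 0.516

0.516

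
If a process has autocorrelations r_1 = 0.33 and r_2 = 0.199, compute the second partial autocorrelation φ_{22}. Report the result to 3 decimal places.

φ_{22} = (r_2 − r_1²) / (1 − r_1²)
r_1² = (0.33)² = 0.1089
Numerator = 0.199 − 0.1089 = 0.0901; denominator = 1 − 0.1089 = 0.8911
φ_{22} = 0.0901 / 0.8911 = 0.101

0.101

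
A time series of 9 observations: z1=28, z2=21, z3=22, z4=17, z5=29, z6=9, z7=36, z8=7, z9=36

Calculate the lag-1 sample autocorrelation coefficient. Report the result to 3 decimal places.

Mean z̄ = (28 + 21 + 22 + 17 + 29 + 9 + 36 + 7 + 36)/9 = 22.7778
Numerator Σ_{t=1}^{8}(z_t−z̄)(z_{t+1}−z̄) = -724.4938
Denominator Σ(z_t−z̄)² = 891.5556
r_1 = -724.4938 / 891.5556 = -0.813

-0.813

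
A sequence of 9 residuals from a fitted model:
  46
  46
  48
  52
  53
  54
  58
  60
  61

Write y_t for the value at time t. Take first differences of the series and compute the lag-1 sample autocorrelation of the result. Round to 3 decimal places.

First differences Δy: 0, 2, 4, 1, 1, 4, 2, 1
Mean of differences = 1.8750
Numerator Σ(Δy_t−Δȳ)(Δy_{t+1}−Δȳ) = -2.7656
Denominator Σ(Δy_t−Δȳ)² = 14.8750
r_1(Δy) = -2.7656 / 14.8750 = -0.186

-0.186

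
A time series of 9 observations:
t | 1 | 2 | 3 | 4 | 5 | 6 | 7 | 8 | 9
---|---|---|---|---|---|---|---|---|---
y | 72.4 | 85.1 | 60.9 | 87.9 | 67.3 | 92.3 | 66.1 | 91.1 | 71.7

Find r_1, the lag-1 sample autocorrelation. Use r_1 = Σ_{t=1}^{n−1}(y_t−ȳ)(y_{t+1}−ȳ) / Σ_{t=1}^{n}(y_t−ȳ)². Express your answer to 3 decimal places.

-0.874

Mean ȳ = (72.4 + 85.1 + 60.9 + 87.9 + 67.3 + 92.3 + 66.1 + 91.1 + 71.7)/9 = 77.2000
Numerator Σ_{t=1}^{8}(y_t−ȳ)(y_{t+1}−ȳ) = -994.8700
Denominator Σ(y_t−ȳ)² = 1138.3200
r_1 = -994.8700 / 1138.3200 = -0.874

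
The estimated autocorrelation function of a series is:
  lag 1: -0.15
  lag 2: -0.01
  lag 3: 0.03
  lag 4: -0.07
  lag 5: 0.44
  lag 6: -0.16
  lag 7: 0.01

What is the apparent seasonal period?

5

The largest autocorrelation is r_5 = 0.44; the remaining lags stay at or below 0.03.
The dominant spike at lag 5 indicates a seasonal period of 5.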